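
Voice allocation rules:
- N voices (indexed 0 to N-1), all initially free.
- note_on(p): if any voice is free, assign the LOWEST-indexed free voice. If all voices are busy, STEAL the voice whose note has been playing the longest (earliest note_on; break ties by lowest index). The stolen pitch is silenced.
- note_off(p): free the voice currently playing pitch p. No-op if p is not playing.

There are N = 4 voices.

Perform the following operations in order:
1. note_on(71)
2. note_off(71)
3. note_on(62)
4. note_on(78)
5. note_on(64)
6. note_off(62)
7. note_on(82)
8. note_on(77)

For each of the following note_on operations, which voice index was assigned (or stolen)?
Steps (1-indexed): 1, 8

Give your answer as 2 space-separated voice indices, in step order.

Op 1: note_on(71): voice 0 is free -> assigned | voices=[71 - - -]
Op 2: note_off(71): free voice 0 | voices=[- - - -]
Op 3: note_on(62): voice 0 is free -> assigned | voices=[62 - - -]
Op 4: note_on(78): voice 1 is free -> assigned | voices=[62 78 - -]
Op 5: note_on(64): voice 2 is free -> assigned | voices=[62 78 64 -]
Op 6: note_off(62): free voice 0 | voices=[- 78 64 -]
Op 7: note_on(82): voice 0 is free -> assigned | voices=[82 78 64 -]
Op 8: note_on(77): voice 3 is free -> assigned | voices=[82 78 64 77]

Answer: 0 3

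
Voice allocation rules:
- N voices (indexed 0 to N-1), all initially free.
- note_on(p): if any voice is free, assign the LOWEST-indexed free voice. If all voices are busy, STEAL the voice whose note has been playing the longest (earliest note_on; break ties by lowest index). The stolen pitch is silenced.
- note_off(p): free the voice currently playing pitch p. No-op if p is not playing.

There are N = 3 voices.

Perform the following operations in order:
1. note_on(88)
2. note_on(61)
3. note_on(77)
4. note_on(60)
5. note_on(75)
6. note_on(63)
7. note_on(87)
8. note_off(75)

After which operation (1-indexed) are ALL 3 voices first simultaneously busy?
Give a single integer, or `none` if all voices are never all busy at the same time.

Answer: 3

Derivation:
Op 1: note_on(88): voice 0 is free -> assigned | voices=[88 - -]
Op 2: note_on(61): voice 1 is free -> assigned | voices=[88 61 -]
Op 3: note_on(77): voice 2 is free -> assigned | voices=[88 61 77]
Op 4: note_on(60): all voices busy, STEAL voice 0 (pitch 88, oldest) -> assign | voices=[60 61 77]
Op 5: note_on(75): all voices busy, STEAL voice 1 (pitch 61, oldest) -> assign | voices=[60 75 77]
Op 6: note_on(63): all voices busy, STEAL voice 2 (pitch 77, oldest) -> assign | voices=[60 75 63]
Op 7: note_on(87): all voices busy, STEAL voice 0 (pitch 60, oldest) -> assign | voices=[87 75 63]
Op 8: note_off(75): free voice 1 | voices=[87 - 63]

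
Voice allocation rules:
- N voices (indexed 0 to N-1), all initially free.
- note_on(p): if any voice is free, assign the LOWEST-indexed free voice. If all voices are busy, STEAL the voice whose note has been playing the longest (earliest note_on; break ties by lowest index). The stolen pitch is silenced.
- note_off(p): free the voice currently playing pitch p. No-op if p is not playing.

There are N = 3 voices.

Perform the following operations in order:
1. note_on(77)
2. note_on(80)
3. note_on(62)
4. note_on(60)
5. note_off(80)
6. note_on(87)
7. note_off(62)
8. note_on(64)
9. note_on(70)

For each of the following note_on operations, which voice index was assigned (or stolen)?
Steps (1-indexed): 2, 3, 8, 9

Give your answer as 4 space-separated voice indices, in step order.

Answer: 1 2 2 0

Derivation:
Op 1: note_on(77): voice 0 is free -> assigned | voices=[77 - -]
Op 2: note_on(80): voice 1 is free -> assigned | voices=[77 80 -]
Op 3: note_on(62): voice 2 is free -> assigned | voices=[77 80 62]
Op 4: note_on(60): all voices busy, STEAL voice 0 (pitch 77, oldest) -> assign | voices=[60 80 62]
Op 5: note_off(80): free voice 1 | voices=[60 - 62]
Op 6: note_on(87): voice 1 is free -> assigned | voices=[60 87 62]
Op 7: note_off(62): free voice 2 | voices=[60 87 -]
Op 8: note_on(64): voice 2 is free -> assigned | voices=[60 87 64]
Op 9: note_on(70): all voices busy, STEAL voice 0 (pitch 60, oldest) -> assign | voices=[70 87 64]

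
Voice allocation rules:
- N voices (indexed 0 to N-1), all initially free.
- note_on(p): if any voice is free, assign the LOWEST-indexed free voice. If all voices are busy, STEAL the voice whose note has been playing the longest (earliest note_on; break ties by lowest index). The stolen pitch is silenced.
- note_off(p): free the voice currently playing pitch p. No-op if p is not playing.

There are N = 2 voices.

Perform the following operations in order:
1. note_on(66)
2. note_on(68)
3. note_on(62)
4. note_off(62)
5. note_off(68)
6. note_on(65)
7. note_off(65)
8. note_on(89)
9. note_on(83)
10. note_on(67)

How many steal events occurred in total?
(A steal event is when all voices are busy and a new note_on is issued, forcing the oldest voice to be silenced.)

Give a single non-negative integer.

Answer: 2

Derivation:
Op 1: note_on(66): voice 0 is free -> assigned | voices=[66 -]
Op 2: note_on(68): voice 1 is free -> assigned | voices=[66 68]
Op 3: note_on(62): all voices busy, STEAL voice 0 (pitch 66, oldest) -> assign | voices=[62 68]
Op 4: note_off(62): free voice 0 | voices=[- 68]
Op 5: note_off(68): free voice 1 | voices=[- -]
Op 6: note_on(65): voice 0 is free -> assigned | voices=[65 -]
Op 7: note_off(65): free voice 0 | voices=[- -]
Op 8: note_on(89): voice 0 is free -> assigned | voices=[89 -]
Op 9: note_on(83): voice 1 is free -> assigned | voices=[89 83]
Op 10: note_on(67): all voices busy, STEAL voice 0 (pitch 89, oldest) -> assign | voices=[67 83]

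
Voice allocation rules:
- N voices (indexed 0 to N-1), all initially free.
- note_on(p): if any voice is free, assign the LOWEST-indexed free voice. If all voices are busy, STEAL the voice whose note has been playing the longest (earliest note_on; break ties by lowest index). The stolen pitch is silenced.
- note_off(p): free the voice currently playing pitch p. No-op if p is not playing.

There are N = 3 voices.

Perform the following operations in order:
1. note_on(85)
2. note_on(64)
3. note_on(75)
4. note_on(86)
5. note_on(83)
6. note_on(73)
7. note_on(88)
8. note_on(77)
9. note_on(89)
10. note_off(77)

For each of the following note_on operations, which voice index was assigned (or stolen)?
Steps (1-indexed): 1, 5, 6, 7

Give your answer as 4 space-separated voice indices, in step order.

Op 1: note_on(85): voice 0 is free -> assigned | voices=[85 - -]
Op 2: note_on(64): voice 1 is free -> assigned | voices=[85 64 -]
Op 3: note_on(75): voice 2 is free -> assigned | voices=[85 64 75]
Op 4: note_on(86): all voices busy, STEAL voice 0 (pitch 85, oldest) -> assign | voices=[86 64 75]
Op 5: note_on(83): all voices busy, STEAL voice 1 (pitch 64, oldest) -> assign | voices=[86 83 75]
Op 6: note_on(73): all voices busy, STEAL voice 2 (pitch 75, oldest) -> assign | voices=[86 83 73]
Op 7: note_on(88): all voices busy, STEAL voice 0 (pitch 86, oldest) -> assign | voices=[88 83 73]
Op 8: note_on(77): all voices busy, STEAL voice 1 (pitch 83, oldest) -> assign | voices=[88 77 73]
Op 9: note_on(89): all voices busy, STEAL voice 2 (pitch 73, oldest) -> assign | voices=[88 77 89]
Op 10: note_off(77): free voice 1 | voices=[88 - 89]

Answer: 0 1 2 0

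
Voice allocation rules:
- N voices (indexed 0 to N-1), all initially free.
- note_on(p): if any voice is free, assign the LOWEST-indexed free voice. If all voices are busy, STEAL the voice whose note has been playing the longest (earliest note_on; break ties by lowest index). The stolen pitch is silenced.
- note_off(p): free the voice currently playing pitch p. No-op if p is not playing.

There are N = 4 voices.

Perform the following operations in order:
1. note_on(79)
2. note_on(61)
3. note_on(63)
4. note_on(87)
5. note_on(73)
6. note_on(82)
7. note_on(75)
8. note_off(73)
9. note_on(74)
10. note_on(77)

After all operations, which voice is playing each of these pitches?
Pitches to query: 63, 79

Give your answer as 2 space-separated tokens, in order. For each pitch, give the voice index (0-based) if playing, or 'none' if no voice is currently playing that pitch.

Answer: none none

Derivation:
Op 1: note_on(79): voice 0 is free -> assigned | voices=[79 - - -]
Op 2: note_on(61): voice 1 is free -> assigned | voices=[79 61 - -]
Op 3: note_on(63): voice 2 is free -> assigned | voices=[79 61 63 -]
Op 4: note_on(87): voice 3 is free -> assigned | voices=[79 61 63 87]
Op 5: note_on(73): all voices busy, STEAL voice 0 (pitch 79, oldest) -> assign | voices=[73 61 63 87]
Op 6: note_on(82): all voices busy, STEAL voice 1 (pitch 61, oldest) -> assign | voices=[73 82 63 87]
Op 7: note_on(75): all voices busy, STEAL voice 2 (pitch 63, oldest) -> assign | voices=[73 82 75 87]
Op 8: note_off(73): free voice 0 | voices=[- 82 75 87]
Op 9: note_on(74): voice 0 is free -> assigned | voices=[74 82 75 87]
Op 10: note_on(77): all voices busy, STEAL voice 3 (pitch 87, oldest) -> assign | voices=[74 82 75 77]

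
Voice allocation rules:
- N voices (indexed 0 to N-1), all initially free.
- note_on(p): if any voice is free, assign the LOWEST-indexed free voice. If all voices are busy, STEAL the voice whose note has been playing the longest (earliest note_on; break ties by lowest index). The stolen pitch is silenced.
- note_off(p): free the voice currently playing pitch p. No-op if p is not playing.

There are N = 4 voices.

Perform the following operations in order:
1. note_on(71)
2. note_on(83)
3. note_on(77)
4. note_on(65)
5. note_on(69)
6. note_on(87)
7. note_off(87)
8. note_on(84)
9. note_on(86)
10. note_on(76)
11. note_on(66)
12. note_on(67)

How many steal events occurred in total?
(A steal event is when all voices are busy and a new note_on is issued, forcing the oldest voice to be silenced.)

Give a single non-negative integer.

Answer: 6

Derivation:
Op 1: note_on(71): voice 0 is free -> assigned | voices=[71 - - -]
Op 2: note_on(83): voice 1 is free -> assigned | voices=[71 83 - -]
Op 3: note_on(77): voice 2 is free -> assigned | voices=[71 83 77 -]
Op 4: note_on(65): voice 3 is free -> assigned | voices=[71 83 77 65]
Op 5: note_on(69): all voices busy, STEAL voice 0 (pitch 71, oldest) -> assign | voices=[69 83 77 65]
Op 6: note_on(87): all voices busy, STEAL voice 1 (pitch 83, oldest) -> assign | voices=[69 87 77 65]
Op 7: note_off(87): free voice 1 | voices=[69 - 77 65]
Op 8: note_on(84): voice 1 is free -> assigned | voices=[69 84 77 65]
Op 9: note_on(86): all voices busy, STEAL voice 2 (pitch 77, oldest) -> assign | voices=[69 84 86 65]
Op 10: note_on(76): all voices busy, STEAL voice 3 (pitch 65, oldest) -> assign | voices=[69 84 86 76]
Op 11: note_on(66): all voices busy, STEAL voice 0 (pitch 69, oldest) -> assign | voices=[66 84 86 76]
Op 12: note_on(67): all voices busy, STEAL voice 1 (pitch 84, oldest) -> assign | voices=[66 67 86 76]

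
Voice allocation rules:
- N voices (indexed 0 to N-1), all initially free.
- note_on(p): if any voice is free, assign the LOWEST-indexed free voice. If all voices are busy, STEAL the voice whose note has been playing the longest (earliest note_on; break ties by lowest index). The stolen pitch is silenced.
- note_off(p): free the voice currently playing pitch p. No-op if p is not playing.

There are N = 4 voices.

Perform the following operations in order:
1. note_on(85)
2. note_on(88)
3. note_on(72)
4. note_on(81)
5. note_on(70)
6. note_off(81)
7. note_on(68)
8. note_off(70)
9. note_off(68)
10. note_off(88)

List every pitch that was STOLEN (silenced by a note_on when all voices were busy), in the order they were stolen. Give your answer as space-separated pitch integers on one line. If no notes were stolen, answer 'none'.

Answer: 85

Derivation:
Op 1: note_on(85): voice 0 is free -> assigned | voices=[85 - - -]
Op 2: note_on(88): voice 1 is free -> assigned | voices=[85 88 - -]
Op 3: note_on(72): voice 2 is free -> assigned | voices=[85 88 72 -]
Op 4: note_on(81): voice 3 is free -> assigned | voices=[85 88 72 81]
Op 5: note_on(70): all voices busy, STEAL voice 0 (pitch 85, oldest) -> assign | voices=[70 88 72 81]
Op 6: note_off(81): free voice 3 | voices=[70 88 72 -]
Op 7: note_on(68): voice 3 is free -> assigned | voices=[70 88 72 68]
Op 8: note_off(70): free voice 0 | voices=[- 88 72 68]
Op 9: note_off(68): free voice 3 | voices=[- 88 72 -]
Op 10: note_off(88): free voice 1 | voices=[- - 72 -]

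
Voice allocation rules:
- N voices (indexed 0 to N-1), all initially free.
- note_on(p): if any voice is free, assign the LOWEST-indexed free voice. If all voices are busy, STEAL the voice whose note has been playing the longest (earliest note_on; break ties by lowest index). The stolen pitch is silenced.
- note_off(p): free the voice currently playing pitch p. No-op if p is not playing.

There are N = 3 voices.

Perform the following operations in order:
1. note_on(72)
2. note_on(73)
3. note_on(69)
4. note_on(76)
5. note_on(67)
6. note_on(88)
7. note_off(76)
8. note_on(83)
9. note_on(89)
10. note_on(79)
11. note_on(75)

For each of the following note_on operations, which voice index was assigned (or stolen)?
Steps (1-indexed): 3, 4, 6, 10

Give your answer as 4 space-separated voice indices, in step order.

Op 1: note_on(72): voice 0 is free -> assigned | voices=[72 - -]
Op 2: note_on(73): voice 1 is free -> assigned | voices=[72 73 -]
Op 3: note_on(69): voice 2 is free -> assigned | voices=[72 73 69]
Op 4: note_on(76): all voices busy, STEAL voice 0 (pitch 72, oldest) -> assign | voices=[76 73 69]
Op 5: note_on(67): all voices busy, STEAL voice 1 (pitch 73, oldest) -> assign | voices=[76 67 69]
Op 6: note_on(88): all voices busy, STEAL voice 2 (pitch 69, oldest) -> assign | voices=[76 67 88]
Op 7: note_off(76): free voice 0 | voices=[- 67 88]
Op 8: note_on(83): voice 0 is free -> assigned | voices=[83 67 88]
Op 9: note_on(89): all voices busy, STEAL voice 1 (pitch 67, oldest) -> assign | voices=[83 89 88]
Op 10: note_on(79): all voices busy, STEAL voice 2 (pitch 88, oldest) -> assign | voices=[83 89 79]
Op 11: note_on(75): all voices busy, STEAL voice 0 (pitch 83, oldest) -> assign | voices=[75 89 79]

Answer: 2 0 2 2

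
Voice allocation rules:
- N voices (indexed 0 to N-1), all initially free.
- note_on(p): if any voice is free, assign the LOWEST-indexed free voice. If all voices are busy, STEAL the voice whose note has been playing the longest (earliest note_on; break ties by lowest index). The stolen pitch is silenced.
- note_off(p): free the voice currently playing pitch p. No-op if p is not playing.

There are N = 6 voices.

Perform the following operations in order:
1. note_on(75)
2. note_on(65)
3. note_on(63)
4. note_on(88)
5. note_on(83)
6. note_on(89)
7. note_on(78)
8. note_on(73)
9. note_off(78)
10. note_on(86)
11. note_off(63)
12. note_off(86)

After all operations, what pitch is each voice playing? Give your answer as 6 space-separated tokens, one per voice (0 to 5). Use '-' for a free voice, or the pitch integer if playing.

Answer: - 73 - 88 83 89

Derivation:
Op 1: note_on(75): voice 0 is free -> assigned | voices=[75 - - - - -]
Op 2: note_on(65): voice 1 is free -> assigned | voices=[75 65 - - - -]
Op 3: note_on(63): voice 2 is free -> assigned | voices=[75 65 63 - - -]
Op 4: note_on(88): voice 3 is free -> assigned | voices=[75 65 63 88 - -]
Op 5: note_on(83): voice 4 is free -> assigned | voices=[75 65 63 88 83 -]
Op 6: note_on(89): voice 5 is free -> assigned | voices=[75 65 63 88 83 89]
Op 7: note_on(78): all voices busy, STEAL voice 0 (pitch 75, oldest) -> assign | voices=[78 65 63 88 83 89]
Op 8: note_on(73): all voices busy, STEAL voice 1 (pitch 65, oldest) -> assign | voices=[78 73 63 88 83 89]
Op 9: note_off(78): free voice 0 | voices=[- 73 63 88 83 89]
Op 10: note_on(86): voice 0 is free -> assigned | voices=[86 73 63 88 83 89]
Op 11: note_off(63): free voice 2 | voices=[86 73 - 88 83 89]
Op 12: note_off(86): free voice 0 | voices=[- 73 - 88 83 89]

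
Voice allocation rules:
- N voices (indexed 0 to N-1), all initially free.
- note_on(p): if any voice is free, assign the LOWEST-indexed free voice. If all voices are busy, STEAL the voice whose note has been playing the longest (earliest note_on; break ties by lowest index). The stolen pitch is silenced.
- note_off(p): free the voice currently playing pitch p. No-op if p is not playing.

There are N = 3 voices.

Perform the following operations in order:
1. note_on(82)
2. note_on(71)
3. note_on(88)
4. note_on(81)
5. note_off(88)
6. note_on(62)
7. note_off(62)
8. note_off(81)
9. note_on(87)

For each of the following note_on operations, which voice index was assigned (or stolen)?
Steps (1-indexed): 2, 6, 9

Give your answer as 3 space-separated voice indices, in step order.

Op 1: note_on(82): voice 0 is free -> assigned | voices=[82 - -]
Op 2: note_on(71): voice 1 is free -> assigned | voices=[82 71 -]
Op 3: note_on(88): voice 2 is free -> assigned | voices=[82 71 88]
Op 4: note_on(81): all voices busy, STEAL voice 0 (pitch 82, oldest) -> assign | voices=[81 71 88]
Op 5: note_off(88): free voice 2 | voices=[81 71 -]
Op 6: note_on(62): voice 2 is free -> assigned | voices=[81 71 62]
Op 7: note_off(62): free voice 2 | voices=[81 71 -]
Op 8: note_off(81): free voice 0 | voices=[- 71 -]
Op 9: note_on(87): voice 0 is free -> assigned | voices=[87 71 -]

Answer: 1 2 0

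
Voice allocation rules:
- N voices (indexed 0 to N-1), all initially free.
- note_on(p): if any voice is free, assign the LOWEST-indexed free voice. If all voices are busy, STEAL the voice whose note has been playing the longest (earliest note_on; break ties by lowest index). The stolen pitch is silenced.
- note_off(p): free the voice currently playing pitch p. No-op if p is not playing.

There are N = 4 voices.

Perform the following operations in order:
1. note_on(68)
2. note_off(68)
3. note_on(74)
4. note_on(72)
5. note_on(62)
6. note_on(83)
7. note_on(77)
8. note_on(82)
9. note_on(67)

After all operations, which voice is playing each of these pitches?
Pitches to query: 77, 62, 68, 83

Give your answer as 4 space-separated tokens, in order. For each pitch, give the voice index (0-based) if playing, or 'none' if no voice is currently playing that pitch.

Op 1: note_on(68): voice 0 is free -> assigned | voices=[68 - - -]
Op 2: note_off(68): free voice 0 | voices=[- - - -]
Op 3: note_on(74): voice 0 is free -> assigned | voices=[74 - - -]
Op 4: note_on(72): voice 1 is free -> assigned | voices=[74 72 - -]
Op 5: note_on(62): voice 2 is free -> assigned | voices=[74 72 62 -]
Op 6: note_on(83): voice 3 is free -> assigned | voices=[74 72 62 83]
Op 7: note_on(77): all voices busy, STEAL voice 0 (pitch 74, oldest) -> assign | voices=[77 72 62 83]
Op 8: note_on(82): all voices busy, STEAL voice 1 (pitch 72, oldest) -> assign | voices=[77 82 62 83]
Op 9: note_on(67): all voices busy, STEAL voice 2 (pitch 62, oldest) -> assign | voices=[77 82 67 83]

Answer: 0 none none 3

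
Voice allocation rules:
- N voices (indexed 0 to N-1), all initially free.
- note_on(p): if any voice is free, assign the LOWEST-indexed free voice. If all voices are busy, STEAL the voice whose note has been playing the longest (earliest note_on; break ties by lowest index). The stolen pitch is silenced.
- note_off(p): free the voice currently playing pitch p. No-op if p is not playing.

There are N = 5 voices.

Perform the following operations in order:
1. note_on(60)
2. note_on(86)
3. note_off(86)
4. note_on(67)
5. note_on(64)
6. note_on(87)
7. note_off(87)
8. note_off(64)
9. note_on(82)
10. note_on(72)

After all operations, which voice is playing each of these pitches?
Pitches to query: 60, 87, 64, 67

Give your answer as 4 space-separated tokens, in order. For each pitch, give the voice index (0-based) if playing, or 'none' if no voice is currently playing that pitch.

Answer: 0 none none 1

Derivation:
Op 1: note_on(60): voice 0 is free -> assigned | voices=[60 - - - -]
Op 2: note_on(86): voice 1 is free -> assigned | voices=[60 86 - - -]
Op 3: note_off(86): free voice 1 | voices=[60 - - - -]
Op 4: note_on(67): voice 1 is free -> assigned | voices=[60 67 - - -]
Op 5: note_on(64): voice 2 is free -> assigned | voices=[60 67 64 - -]
Op 6: note_on(87): voice 3 is free -> assigned | voices=[60 67 64 87 -]
Op 7: note_off(87): free voice 3 | voices=[60 67 64 - -]
Op 8: note_off(64): free voice 2 | voices=[60 67 - - -]
Op 9: note_on(82): voice 2 is free -> assigned | voices=[60 67 82 - -]
Op 10: note_on(72): voice 3 is free -> assigned | voices=[60 67 82 72 -]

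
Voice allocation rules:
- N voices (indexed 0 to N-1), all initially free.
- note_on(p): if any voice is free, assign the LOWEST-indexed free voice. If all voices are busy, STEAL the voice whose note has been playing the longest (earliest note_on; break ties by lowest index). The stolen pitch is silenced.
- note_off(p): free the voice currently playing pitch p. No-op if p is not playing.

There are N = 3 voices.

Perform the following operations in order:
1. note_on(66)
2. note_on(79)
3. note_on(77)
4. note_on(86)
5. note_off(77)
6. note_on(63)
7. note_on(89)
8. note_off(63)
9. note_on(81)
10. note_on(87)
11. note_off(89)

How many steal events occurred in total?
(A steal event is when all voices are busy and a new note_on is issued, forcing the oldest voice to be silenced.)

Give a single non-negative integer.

Answer: 3

Derivation:
Op 1: note_on(66): voice 0 is free -> assigned | voices=[66 - -]
Op 2: note_on(79): voice 1 is free -> assigned | voices=[66 79 -]
Op 3: note_on(77): voice 2 is free -> assigned | voices=[66 79 77]
Op 4: note_on(86): all voices busy, STEAL voice 0 (pitch 66, oldest) -> assign | voices=[86 79 77]
Op 5: note_off(77): free voice 2 | voices=[86 79 -]
Op 6: note_on(63): voice 2 is free -> assigned | voices=[86 79 63]
Op 7: note_on(89): all voices busy, STEAL voice 1 (pitch 79, oldest) -> assign | voices=[86 89 63]
Op 8: note_off(63): free voice 2 | voices=[86 89 -]
Op 9: note_on(81): voice 2 is free -> assigned | voices=[86 89 81]
Op 10: note_on(87): all voices busy, STEAL voice 0 (pitch 86, oldest) -> assign | voices=[87 89 81]
Op 11: note_off(89): free voice 1 | voices=[87 - 81]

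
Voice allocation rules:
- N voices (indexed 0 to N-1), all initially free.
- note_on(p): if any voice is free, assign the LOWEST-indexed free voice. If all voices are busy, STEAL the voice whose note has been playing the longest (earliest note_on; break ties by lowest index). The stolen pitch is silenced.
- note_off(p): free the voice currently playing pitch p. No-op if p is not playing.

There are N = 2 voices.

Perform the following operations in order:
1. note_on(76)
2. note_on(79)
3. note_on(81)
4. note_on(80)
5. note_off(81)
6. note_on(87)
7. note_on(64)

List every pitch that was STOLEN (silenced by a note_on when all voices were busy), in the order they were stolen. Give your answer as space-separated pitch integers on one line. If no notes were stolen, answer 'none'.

Answer: 76 79 80

Derivation:
Op 1: note_on(76): voice 0 is free -> assigned | voices=[76 -]
Op 2: note_on(79): voice 1 is free -> assigned | voices=[76 79]
Op 3: note_on(81): all voices busy, STEAL voice 0 (pitch 76, oldest) -> assign | voices=[81 79]
Op 4: note_on(80): all voices busy, STEAL voice 1 (pitch 79, oldest) -> assign | voices=[81 80]
Op 5: note_off(81): free voice 0 | voices=[- 80]
Op 6: note_on(87): voice 0 is free -> assigned | voices=[87 80]
Op 7: note_on(64): all voices busy, STEAL voice 1 (pitch 80, oldest) -> assign | voices=[87 64]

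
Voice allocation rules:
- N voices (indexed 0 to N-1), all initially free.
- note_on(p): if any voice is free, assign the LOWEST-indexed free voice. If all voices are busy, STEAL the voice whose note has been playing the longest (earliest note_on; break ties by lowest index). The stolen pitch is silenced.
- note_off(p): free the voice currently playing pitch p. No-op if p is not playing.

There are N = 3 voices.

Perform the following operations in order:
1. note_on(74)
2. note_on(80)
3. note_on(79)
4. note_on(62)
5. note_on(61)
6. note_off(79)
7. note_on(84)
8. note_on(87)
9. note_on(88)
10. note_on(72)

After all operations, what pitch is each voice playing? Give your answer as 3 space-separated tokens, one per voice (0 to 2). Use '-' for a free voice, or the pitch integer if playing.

Op 1: note_on(74): voice 0 is free -> assigned | voices=[74 - -]
Op 2: note_on(80): voice 1 is free -> assigned | voices=[74 80 -]
Op 3: note_on(79): voice 2 is free -> assigned | voices=[74 80 79]
Op 4: note_on(62): all voices busy, STEAL voice 0 (pitch 74, oldest) -> assign | voices=[62 80 79]
Op 5: note_on(61): all voices busy, STEAL voice 1 (pitch 80, oldest) -> assign | voices=[62 61 79]
Op 6: note_off(79): free voice 2 | voices=[62 61 -]
Op 7: note_on(84): voice 2 is free -> assigned | voices=[62 61 84]
Op 8: note_on(87): all voices busy, STEAL voice 0 (pitch 62, oldest) -> assign | voices=[87 61 84]
Op 9: note_on(88): all voices busy, STEAL voice 1 (pitch 61, oldest) -> assign | voices=[87 88 84]
Op 10: note_on(72): all voices busy, STEAL voice 2 (pitch 84, oldest) -> assign | voices=[87 88 72]

Answer: 87 88 72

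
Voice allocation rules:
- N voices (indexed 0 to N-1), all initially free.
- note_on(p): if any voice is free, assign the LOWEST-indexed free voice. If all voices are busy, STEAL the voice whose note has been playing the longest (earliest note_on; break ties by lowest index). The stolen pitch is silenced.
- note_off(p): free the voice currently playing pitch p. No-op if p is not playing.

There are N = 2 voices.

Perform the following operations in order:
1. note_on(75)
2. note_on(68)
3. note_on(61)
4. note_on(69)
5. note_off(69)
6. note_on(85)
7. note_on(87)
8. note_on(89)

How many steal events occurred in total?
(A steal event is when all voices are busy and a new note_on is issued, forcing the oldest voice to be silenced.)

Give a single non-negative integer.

Answer: 4

Derivation:
Op 1: note_on(75): voice 0 is free -> assigned | voices=[75 -]
Op 2: note_on(68): voice 1 is free -> assigned | voices=[75 68]
Op 3: note_on(61): all voices busy, STEAL voice 0 (pitch 75, oldest) -> assign | voices=[61 68]
Op 4: note_on(69): all voices busy, STEAL voice 1 (pitch 68, oldest) -> assign | voices=[61 69]
Op 5: note_off(69): free voice 1 | voices=[61 -]
Op 6: note_on(85): voice 1 is free -> assigned | voices=[61 85]
Op 7: note_on(87): all voices busy, STEAL voice 0 (pitch 61, oldest) -> assign | voices=[87 85]
Op 8: note_on(89): all voices busy, STEAL voice 1 (pitch 85, oldest) -> assign | voices=[87 89]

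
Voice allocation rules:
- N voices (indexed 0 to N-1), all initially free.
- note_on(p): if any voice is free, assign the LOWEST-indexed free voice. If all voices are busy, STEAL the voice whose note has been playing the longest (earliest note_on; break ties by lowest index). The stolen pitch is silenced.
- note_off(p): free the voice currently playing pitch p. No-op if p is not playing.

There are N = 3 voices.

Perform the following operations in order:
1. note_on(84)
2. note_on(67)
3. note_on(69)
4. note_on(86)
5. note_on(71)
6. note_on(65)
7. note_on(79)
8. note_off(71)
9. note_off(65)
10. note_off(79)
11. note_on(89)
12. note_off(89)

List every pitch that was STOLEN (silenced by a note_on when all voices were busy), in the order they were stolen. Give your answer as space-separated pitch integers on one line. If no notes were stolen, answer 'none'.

Answer: 84 67 69 86

Derivation:
Op 1: note_on(84): voice 0 is free -> assigned | voices=[84 - -]
Op 2: note_on(67): voice 1 is free -> assigned | voices=[84 67 -]
Op 3: note_on(69): voice 2 is free -> assigned | voices=[84 67 69]
Op 4: note_on(86): all voices busy, STEAL voice 0 (pitch 84, oldest) -> assign | voices=[86 67 69]
Op 5: note_on(71): all voices busy, STEAL voice 1 (pitch 67, oldest) -> assign | voices=[86 71 69]
Op 6: note_on(65): all voices busy, STEAL voice 2 (pitch 69, oldest) -> assign | voices=[86 71 65]
Op 7: note_on(79): all voices busy, STEAL voice 0 (pitch 86, oldest) -> assign | voices=[79 71 65]
Op 8: note_off(71): free voice 1 | voices=[79 - 65]
Op 9: note_off(65): free voice 2 | voices=[79 - -]
Op 10: note_off(79): free voice 0 | voices=[- - -]
Op 11: note_on(89): voice 0 is free -> assigned | voices=[89 - -]
Op 12: note_off(89): free voice 0 | voices=[- - -]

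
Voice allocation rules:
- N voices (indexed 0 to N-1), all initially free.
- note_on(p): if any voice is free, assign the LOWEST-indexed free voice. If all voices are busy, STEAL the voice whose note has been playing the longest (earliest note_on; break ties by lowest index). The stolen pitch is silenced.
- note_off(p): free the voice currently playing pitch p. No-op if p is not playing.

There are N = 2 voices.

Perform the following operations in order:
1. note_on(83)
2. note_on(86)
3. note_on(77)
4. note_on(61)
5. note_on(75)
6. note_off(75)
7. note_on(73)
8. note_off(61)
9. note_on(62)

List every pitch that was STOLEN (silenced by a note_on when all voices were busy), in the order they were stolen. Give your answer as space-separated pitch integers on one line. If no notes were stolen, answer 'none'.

Answer: 83 86 77

Derivation:
Op 1: note_on(83): voice 0 is free -> assigned | voices=[83 -]
Op 2: note_on(86): voice 1 is free -> assigned | voices=[83 86]
Op 3: note_on(77): all voices busy, STEAL voice 0 (pitch 83, oldest) -> assign | voices=[77 86]
Op 4: note_on(61): all voices busy, STEAL voice 1 (pitch 86, oldest) -> assign | voices=[77 61]
Op 5: note_on(75): all voices busy, STEAL voice 0 (pitch 77, oldest) -> assign | voices=[75 61]
Op 6: note_off(75): free voice 0 | voices=[- 61]
Op 7: note_on(73): voice 0 is free -> assigned | voices=[73 61]
Op 8: note_off(61): free voice 1 | voices=[73 -]
Op 9: note_on(62): voice 1 is free -> assigned | voices=[73 62]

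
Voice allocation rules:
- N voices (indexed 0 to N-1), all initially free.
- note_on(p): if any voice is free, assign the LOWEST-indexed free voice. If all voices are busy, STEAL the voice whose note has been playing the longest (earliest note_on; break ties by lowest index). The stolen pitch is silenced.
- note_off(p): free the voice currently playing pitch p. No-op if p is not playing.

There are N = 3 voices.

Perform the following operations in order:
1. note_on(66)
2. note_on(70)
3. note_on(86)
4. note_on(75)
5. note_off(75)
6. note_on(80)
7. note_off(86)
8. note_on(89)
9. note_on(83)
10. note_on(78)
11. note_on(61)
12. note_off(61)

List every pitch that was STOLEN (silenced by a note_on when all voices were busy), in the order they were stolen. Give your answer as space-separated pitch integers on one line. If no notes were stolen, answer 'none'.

Answer: 66 70 80 89

Derivation:
Op 1: note_on(66): voice 0 is free -> assigned | voices=[66 - -]
Op 2: note_on(70): voice 1 is free -> assigned | voices=[66 70 -]
Op 3: note_on(86): voice 2 is free -> assigned | voices=[66 70 86]
Op 4: note_on(75): all voices busy, STEAL voice 0 (pitch 66, oldest) -> assign | voices=[75 70 86]
Op 5: note_off(75): free voice 0 | voices=[- 70 86]
Op 6: note_on(80): voice 0 is free -> assigned | voices=[80 70 86]
Op 7: note_off(86): free voice 2 | voices=[80 70 -]
Op 8: note_on(89): voice 2 is free -> assigned | voices=[80 70 89]
Op 9: note_on(83): all voices busy, STEAL voice 1 (pitch 70, oldest) -> assign | voices=[80 83 89]
Op 10: note_on(78): all voices busy, STEAL voice 0 (pitch 80, oldest) -> assign | voices=[78 83 89]
Op 11: note_on(61): all voices busy, STEAL voice 2 (pitch 89, oldest) -> assign | voices=[78 83 61]
Op 12: note_off(61): free voice 2 | voices=[78 83 -]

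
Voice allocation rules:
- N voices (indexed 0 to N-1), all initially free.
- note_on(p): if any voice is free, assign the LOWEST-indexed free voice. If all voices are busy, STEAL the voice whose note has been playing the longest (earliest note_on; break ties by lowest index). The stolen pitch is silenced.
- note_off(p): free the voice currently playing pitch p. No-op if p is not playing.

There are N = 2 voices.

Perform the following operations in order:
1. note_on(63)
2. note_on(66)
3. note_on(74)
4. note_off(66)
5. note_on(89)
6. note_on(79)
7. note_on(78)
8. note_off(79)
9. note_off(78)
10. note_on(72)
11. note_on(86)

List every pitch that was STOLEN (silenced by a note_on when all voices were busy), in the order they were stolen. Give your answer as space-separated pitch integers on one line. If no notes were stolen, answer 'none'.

Op 1: note_on(63): voice 0 is free -> assigned | voices=[63 -]
Op 2: note_on(66): voice 1 is free -> assigned | voices=[63 66]
Op 3: note_on(74): all voices busy, STEAL voice 0 (pitch 63, oldest) -> assign | voices=[74 66]
Op 4: note_off(66): free voice 1 | voices=[74 -]
Op 5: note_on(89): voice 1 is free -> assigned | voices=[74 89]
Op 6: note_on(79): all voices busy, STEAL voice 0 (pitch 74, oldest) -> assign | voices=[79 89]
Op 7: note_on(78): all voices busy, STEAL voice 1 (pitch 89, oldest) -> assign | voices=[79 78]
Op 8: note_off(79): free voice 0 | voices=[- 78]
Op 9: note_off(78): free voice 1 | voices=[- -]
Op 10: note_on(72): voice 0 is free -> assigned | voices=[72 -]
Op 11: note_on(86): voice 1 is free -> assigned | voices=[72 86]

Answer: 63 74 89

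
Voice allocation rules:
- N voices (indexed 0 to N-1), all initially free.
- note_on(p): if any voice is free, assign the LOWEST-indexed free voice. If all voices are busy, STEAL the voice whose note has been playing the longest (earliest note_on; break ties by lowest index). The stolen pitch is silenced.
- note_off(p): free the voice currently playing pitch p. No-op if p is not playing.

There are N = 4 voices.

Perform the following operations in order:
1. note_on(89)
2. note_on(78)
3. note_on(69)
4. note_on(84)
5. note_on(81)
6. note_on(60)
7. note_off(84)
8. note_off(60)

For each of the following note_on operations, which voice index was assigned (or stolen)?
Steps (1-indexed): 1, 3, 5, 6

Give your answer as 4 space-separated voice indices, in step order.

Answer: 0 2 0 1

Derivation:
Op 1: note_on(89): voice 0 is free -> assigned | voices=[89 - - -]
Op 2: note_on(78): voice 1 is free -> assigned | voices=[89 78 - -]
Op 3: note_on(69): voice 2 is free -> assigned | voices=[89 78 69 -]
Op 4: note_on(84): voice 3 is free -> assigned | voices=[89 78 69 84]
Op 5: note_on(81): all voices busy, STEAL voice 0 (pitch 89, oldest) -> assign | voices=[81 78 69 84]
Op 6: note_on(60): all voices busy, STEAL voice 1 (pitch 78, oldest) -> assign | voices=[81 60 69 84]
Op 7: note_off(84): free voice 3 | voices=[81 60 69 -]
Op 8: note_off(60): free voice 1 | voices=[81 - 69 -]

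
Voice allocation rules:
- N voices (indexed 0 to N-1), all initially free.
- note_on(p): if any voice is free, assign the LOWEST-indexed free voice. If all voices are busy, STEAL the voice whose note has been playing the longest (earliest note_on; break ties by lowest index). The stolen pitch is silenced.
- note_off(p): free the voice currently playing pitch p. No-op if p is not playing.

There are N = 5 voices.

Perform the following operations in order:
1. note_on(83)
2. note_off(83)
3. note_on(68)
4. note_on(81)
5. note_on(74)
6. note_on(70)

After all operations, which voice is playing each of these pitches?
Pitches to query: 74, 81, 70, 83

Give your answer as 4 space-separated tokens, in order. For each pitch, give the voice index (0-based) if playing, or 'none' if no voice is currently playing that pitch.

Op 1: note_on(83): voice 0 is free -> assigned | voices=[83 - - - -]
Op 2: note_off(83): free voice 0 | voices=[- - - - -]
Op 3: note_on(68): voice 0 is free -> assigned | voices=[68 - - - -]
Op 4: note_on(81): voice 1 is free -> assigned | voices=[68 81 - - -]
Op 5: note_on(74): voice 2 is free -> assigned | voices=[68 81 74 - -]
Op 6: note_on(70): voice 3 is free -> assigned | voices=[68 81 74 70 -]

Answer: 2 1 3 none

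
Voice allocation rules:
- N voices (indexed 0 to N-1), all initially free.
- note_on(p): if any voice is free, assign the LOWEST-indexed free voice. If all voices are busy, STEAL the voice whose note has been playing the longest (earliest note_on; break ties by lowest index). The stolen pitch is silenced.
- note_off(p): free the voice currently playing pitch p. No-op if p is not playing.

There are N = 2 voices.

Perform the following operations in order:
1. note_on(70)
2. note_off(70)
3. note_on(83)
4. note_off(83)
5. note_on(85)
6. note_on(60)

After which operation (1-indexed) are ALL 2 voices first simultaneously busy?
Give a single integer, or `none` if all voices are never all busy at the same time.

Answer: 6

Derivation:
Op 1: note_on(70): voice 0 is free -> assigned | voices=[70 -]
Op 2: note_off(70): free voice 0 | voices=[- -]
Op 3: note_on(83): voice 0 is free -> assigned | voices=[83 -]
Op 4: note_off(83): free voice 0 | voices=[- -]
Op 5: note_on(85): voice 0 is free -> assigned | voices=[85 -]
Op 6: note_on(60): voice 1 is free -> assigned | voices=[85 60]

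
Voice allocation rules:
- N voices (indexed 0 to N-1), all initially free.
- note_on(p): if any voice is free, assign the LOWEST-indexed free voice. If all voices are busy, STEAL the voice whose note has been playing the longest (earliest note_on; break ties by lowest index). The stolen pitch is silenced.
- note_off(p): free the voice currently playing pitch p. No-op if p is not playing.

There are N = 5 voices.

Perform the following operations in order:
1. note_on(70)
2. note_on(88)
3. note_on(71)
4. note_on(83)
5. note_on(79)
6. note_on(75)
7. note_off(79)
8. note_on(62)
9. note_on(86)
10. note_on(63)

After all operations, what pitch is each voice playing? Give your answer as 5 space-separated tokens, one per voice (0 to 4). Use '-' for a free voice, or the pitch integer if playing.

Answer: 75 86 63 83 62

Derivation:
Op 1: note_on(70): voice 0 is free -> assigned | voices=[70 - - - -]
Op 2: note_on(88): voice 1 is free -> assigned | voices=[70 88 - - -]
Op 3: note_on(71): voice 2 is free -> assigned | voices=[70 88 71 - -]
Op 4: note_on(83): voice 3 is free -> assigned | voices=[70 88 71 83 -]
Op 5: note_on(79): voice 4 is free -> assigned | voices=[70 88 71 83 79]
Op 6: note_on(75): all voices busy, STEAL voice 0 (pitch 70, oldest) -> assign | voices=[75 88 71 83 79]
Op 7: note_off(79): free voice 4 | voices=[75 88 71 83 -]
Op 8: note_on(62): voice 4 is free -> assigned | voices=[75 88 71 83 62]
Op 9: note_on(86): all voices busy, STEAL voice 1 (pitch 88, oldest) -> assign | voices=[75 86 71 83 62]
Op 10: note_on(63): all voices busy, STEAL voice 2 (pitch 71, oldest) -> assign | voices=[75 86 63 83 62]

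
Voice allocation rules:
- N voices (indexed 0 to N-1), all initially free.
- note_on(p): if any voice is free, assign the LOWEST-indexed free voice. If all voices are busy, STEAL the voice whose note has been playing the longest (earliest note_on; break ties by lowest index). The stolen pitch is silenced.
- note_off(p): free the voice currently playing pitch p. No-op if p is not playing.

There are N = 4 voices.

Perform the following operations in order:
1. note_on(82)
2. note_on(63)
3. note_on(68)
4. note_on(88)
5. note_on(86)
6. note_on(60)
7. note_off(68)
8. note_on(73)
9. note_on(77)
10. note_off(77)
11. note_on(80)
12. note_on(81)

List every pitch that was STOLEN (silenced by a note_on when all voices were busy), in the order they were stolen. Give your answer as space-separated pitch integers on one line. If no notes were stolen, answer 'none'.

Answer: 82 63 88 86

Derivation:
Op 1: note_on(82): voice 0 is free -> assigned | voices=[82 - - -]
Op 2: note_on(63): voice 1 is free -> assigned | voices=[82 63 - -]
Op 3: note_on(68): voice 2 is free -> assigned | voices=[82 63 68 -]
Op 4: note_on(88): voice 3 is free -> assigned | voices=[82 63 68 88]
Op 5: note_on(86): all voices busy, STEAL voice 0 (pitch 82, oldest) -> assign | voices=[86 63 68 88]
Op 6: note_on(60): all voices busy, STEAL voice 1 (pitch 63, oldest) -> assign | voices=[86 60 68 88]
Op 7: note_off(68): free voice 2 | voices=[86 60 - 88]
Op 8: note_on(73): voice 2 is free -> assigned | voices=[86 60 73 88]
Op 9: note_on(77): all voices busy, STEAL voice 3 (pitch 88, oldest) -> assign | voices=[86 60 73 77]
Op 10: note_off(77): free voice 3 | voices=[86 60 73 -]
Op 11: note_on(80): voice 3 is free -> assigned | voices=[86 60 73 80]
Op 12: note_on(81): all voices busy, STEAL voice 0 (pitch 86, oldest) -> assign | voices=[81 60 73 80]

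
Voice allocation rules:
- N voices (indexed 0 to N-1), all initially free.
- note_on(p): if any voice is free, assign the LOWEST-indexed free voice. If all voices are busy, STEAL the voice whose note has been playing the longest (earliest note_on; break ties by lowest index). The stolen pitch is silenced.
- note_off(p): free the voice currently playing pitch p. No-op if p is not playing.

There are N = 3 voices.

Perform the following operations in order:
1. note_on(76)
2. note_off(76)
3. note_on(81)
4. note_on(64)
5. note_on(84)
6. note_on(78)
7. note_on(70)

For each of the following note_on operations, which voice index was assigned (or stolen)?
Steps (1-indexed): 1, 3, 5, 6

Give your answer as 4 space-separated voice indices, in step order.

Answer: 0 0 2 0

Derivation:
Op 1: note_on(76): voice 0 is free -> assigned | voices=[76 - -]
Op 2: note_off(76): free voice 0 | voices=[- - -]
Op 3: note_on(81): voice 0 is free -> assigned | voices=[81 - -]
Op 4: note_on(64): voice 1 is free -> assigned | voices=[81 64 -]
Op 5: note_on(84): voice 2 is free -> assigned | voices=[81 64 84]
Op 6: note_on(78): all voices busy, STEAL voice 0 (pitch 81, oldest) -> assign | voices=[78 64 84]
Op 7: note_on(70): all voices busy, STEAL voice 1 (pitch 64, oldest) -> assign | voices=[78 70 84]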